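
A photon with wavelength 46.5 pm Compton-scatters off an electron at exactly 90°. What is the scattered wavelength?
48.9263 pm

Using the Compton formula: λ' = λ + λ_C(1 − cos θ)

For θ = 90°, cos θ = 0 (exact) = 0.0000, so:
1 − cos 90° = 1 − (0) = 1.0000

Δλ = λ_C × 1.0000 = 2.4263 × 1.0000 = 2.4263 pm

λ' = 46.5 + 2.4263 = 48.9263 pm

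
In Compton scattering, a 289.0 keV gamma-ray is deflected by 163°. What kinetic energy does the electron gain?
151.7994 keV

By energy conservation: K_e = E_initial - E_final

First find the scattered photon energy:
Initial wavelength: λ = hc/E = 4.2901 pm
Compton shift: Δλ = λ_C(1 - cos(163°)) = 4.7466 pm
Final wavelength: λ' = 4.2901 + 4.7466 = 9.0367 pm
Final photon energy: E' = hc/λ' = 137.2006 keV

Electron kinetic energy:
K_e = E - E' = 289.0000 - 137.2006 = 151.7994 keV

(Intermediate values are shown rounded; full precision is carried through to the final answer.)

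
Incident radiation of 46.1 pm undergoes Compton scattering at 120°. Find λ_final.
49.7395 pm

Using the Compton scattering formula:
λ' = λ + Δλ = λ + λ_C(1 - cos θ)

Given:
- Initial wavelength λ = 46.1 pm
- Scattering angle θ = 120°
- Compton wavelength λ_C ≈ 2.4263 pm

Calculate the shift:
Δλ = 2.4263 × (1 - cos(120°))
Δλ = 2.4263 × 1.5000
Δλ = 3.6395 pm

Final wavelength:
λ' = 46.1 + 3.6395 = 49.7395 pm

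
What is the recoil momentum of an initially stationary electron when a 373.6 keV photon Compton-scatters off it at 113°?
2.5517e-22 kg·m/s

The electron is initially at rest, so by conservation of momentum:
p⃗_e = p⃗₀ − p⃗'  (incident photon momentum minus scattered photon momentum)

Photon momentum magnitudes (p = h/λ = E/c):
λ₀ = hc/E₀ = 3.3186 pm → p₀ = h/λ₀ = 1.9966e-22 kg·m/s
Δλ = λ_C(1 − cos 113°) = 3.3743 pm
λ' = 6.6930 pm → p' = h/λ' = 9.9000e-23 kg·m/s

The scattered photon makes angle θ = 113° with the incident direction, so by the law of cosines:
|p⃗_e|² = p₀² + p'² − 2p₀p'cos θ
|p⃗_e|² = (1.9966e-22)² + (9.9000e-23)² − 2·1.9966e-22·9.9000e-23·cos(113°)
|p⃗_e| = 2.5517e-22 kg·m/s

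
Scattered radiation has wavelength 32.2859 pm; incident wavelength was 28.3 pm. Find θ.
130.00°

First find the wavelength shift:
Δλ = λ' - λ = 32.2859 - 28.3 = 3.9859 pm

Using Δλ = λ_C(1 - cos θ), with λ_C = h/(m_e·c) ≈ 2.42631024 pm:
cos θ = 1 - Δλ/λ_C
cos θ = 1 - 3.9859/2.42631024
cos θ = -0.642783

θ = arccos(-0.642783)
θ = 130.00°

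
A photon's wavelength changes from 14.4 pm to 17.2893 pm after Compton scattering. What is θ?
101.00°

First find the wavelength shift:
Δλ = λ' - λ = 17.2893 - 14.4 = 2.8893 pm

Using Δλ = λ_C(1 - cos θ), with λ_C = h/(m_e·c) ≈ 2.42631024 pm:
cos θ = 1 - Δλ/λ_C
cos θ = 1 - 2.8893/2.42631024
cos θ = -0.190821

θ = arccos(-0.190821)
θ = 101.00°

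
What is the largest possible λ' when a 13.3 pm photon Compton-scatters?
18.1526 pm (at θ = 180°)

The Compton shift is Δλ = λ_C(1 − cos θ).

Since cos θ ranges from −1 to 1, the factor (1 − cos θ) ranges from 0 to 2; the maximum shift occurs at θ = 180° (backscattering):
Δλ_max = 2λ_C = 2 × 2.4263 pm = 4.8526 pm

Maximum scattered wavelength:
λ'_max = λ₀ + Δλ_max = 13.3 + 4.8526 = 18.1526 pm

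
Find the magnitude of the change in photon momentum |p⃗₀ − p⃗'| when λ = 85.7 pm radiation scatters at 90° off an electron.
1.0785e-23 kg·m/s

Photon momentum magnitude is p = h/λ.

Initial momentum:
p₀ = h/λ = 6.6261e-34/8.5700e-11 = 7.7317e-24 kg·m/s

After scattering:
λ' = λ + Δλ = 85.7 + 2.4263 = 88.1263 pm
p' = h/λ' = 6.6261e-34/8.8126e-11 = 7.5188e-24 kg·m/s

Momentum is a vector; the scattered photon's direction makes angle θ = 90° with the incident direction. The magnitude of the vector change Δp⃗ = p⃗₀ − p⃗' is found from the law of cosines:
|Δp⃗|² = p₀² + p'² − 2p₀p'cos θ
|Δp⃗|² = (7.7317e-24)² + (7.5188e-24)² − 2·7.7317e-24·7.5188e-24·cos(90°)
|Δp⃗| = 1.0785e-23 kg·m/s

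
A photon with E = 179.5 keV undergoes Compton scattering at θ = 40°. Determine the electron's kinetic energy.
13.6314 keV

By energy conservation: K_e = E_initial - E_final

First find the scattered photon energy:
Initial wavelength: λ = hc/E = 6.9072 pm
Compton shift: Δλ = λ_C(1 - cos(40°)) = 0.5676 pm
Final wavelength: λ' = 6.9072 + 0.5676 = 7.4748 pm
Final photon energy: E' = hc/λ' = 165.8686 keV

Electron kinetic energy:
K_e = E - E' = 179.5000 - 165.8686 = 13.6314 keV

(Intermediate values are shown rounded; full precision is carried through to the final answer.)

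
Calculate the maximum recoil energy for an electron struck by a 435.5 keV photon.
274.4724 keV

Maximum energy transfer occurs at θ = 180° (backscattering).

Initial photon: E₀ = 435.5 keV → λ₀ = 2.8469 pm

Maximum Compton shift (at 180°):
Δλ_max = 2λ_C = 2 × 2.4263 = 4.8526 pm

Final wavelength:
λ' = 2.8469 + 4.8526 = 7.6996 pm

Minimum photon energy (maximum energy to electron):
E'_min = hc/λ' = 161.0276 keV

Maximum electron kinetic energy:
K_max = E₀ - E'_min = 435.5000 - 161.0276 = 274.4724 keV

(Intermediate values are shown rounded; full precision is carried through to the final answer.)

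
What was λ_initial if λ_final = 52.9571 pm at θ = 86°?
50.7000 pm

From λ' = λ + Δλ, we have λ = λ' - Δλ

First calculate the Compton shift:
Δλ = λ_C(1 - cos θ)
Δλ = 2.4263 × (1 - cos(86°))
Δλ = 2.4263 × 0.9302
Δλ = 2.2571 pm

Initial wavelength:
λ = λ' - Δλ
λ = 52.9571 - 2.2571
λ = 50.7000 pm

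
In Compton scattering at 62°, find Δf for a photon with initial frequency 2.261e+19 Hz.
2.001e+18 Hz (decrease)

Convert frequency to wavelength (c = 299792458 m/s):
λ₀ = c/f₀ = 299792458/2.261e+19 = 1.3259286e-11 m = 13.2593 pm

Calculate Compton shift:
Δλ = λ_C(1 - cos(62°)) = 1.2872 pm

Final wavelength:
λ' = λ₀ + Δλ = 13.2593 + 1.2872 = 14.5465 pm

Final frequency:
f' = c/λ' = 299792458/1.4546513e-11 = 2.0609232e+19 Hz

Frequency shift (decrease):
Δf = f₀ - f' = 2.261e+19 - 2.0609232e+19 = 2.001e+18 Hz

(Intermediate values are shown rounded; full precision is carried through to the final answer.)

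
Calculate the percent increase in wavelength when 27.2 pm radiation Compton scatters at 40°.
2.0869%

Calculate the Compton shift:
Δλ = λ_C(1 - cos(40°))
Δλ = 2.4263 × (1 - cos(40°))
Δλ = 2.4263 × 0.2340
Δλ = 0.5676 pm

Percentage change:
(Δλ/λ₀) × 100 = (0.5676/27.2) × 100
= 2.0869%

(Intermediate values are shown rounded; full precision is carried through to the final answer.)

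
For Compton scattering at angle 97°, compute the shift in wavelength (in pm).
2.7220 pm

Using the Compton scattering formula:
Δλ = λ_C(1 - cos θ)

where λ_C = h/(m_e·c) ≈ 2.4263 pm is the Compton wavelength of an electron.

For θ = 97°:
cos(97°) = -0.1219
1 - cos(97°) = 1.1219

Δλ = 2.4263 × 1.1219
Δλ = 2.7220 pm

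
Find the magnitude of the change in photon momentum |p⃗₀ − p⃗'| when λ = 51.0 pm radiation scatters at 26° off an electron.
5.8316e-24 kg·m/s

Photon momentum magnitude is p = h/λ.

Initial momentum:
p₀ = h/λ = 6.6261e-34/5.1000e-11 = 1.2992e-23 kg·m/s

After scattering:
λ' = λ + Δλ = 51.0 + 0.2456 = 51.2456 pm
p' = h/λ' = 6.6261e-34/5.1246e-11 = 1.2930e-23 kg·m/s

Momentum is a vector; the scattered photon's direction makes angle θ = 26° with the incident direction. The magnitude of the vector change Δp⃗ = p⃗₀ − p⃗' is found from the law of cosines:
|Δp⃗|² = p₀² + p'² − 2p₀p'cos θ
|Δp⃗|² = (1.2992e-23)² + (1.2930e-23)² − 2·1.2992e-23·1.2930e-23·cos(26°)
|Δp⃗| = 5.8316e-24 kg·m/s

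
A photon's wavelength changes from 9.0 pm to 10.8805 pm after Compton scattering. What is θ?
77.00°

First find the wavelength shift:
Δλ = λ' - λ = 10.8805 - 9.0 = 1.8805 pm

Using Δλ = λ_C(1 - cos θ), with λ_C = h/(m_e·c) ≈ 2.42631024 pm:
cos θ = 1 - Δλ/λ_C
cos θ = 1 - 1.8805/2.42631024
cos θ = 0.224955

θ = arccos(0.224955)
θ = 77.00°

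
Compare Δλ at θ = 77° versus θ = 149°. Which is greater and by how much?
149° produces the larger shift by a factor of 2.396

Calculate both shifts using Δλ = λ_C(1 - cos θ):

For θ₁ = 77°:
Δλ₁ = 2.4263 × (1 - cos(77°))
Δλ₁ = 2.4263 × 0.7750
Δλ₁ = 1.8805 pm

For θ₂ = 149°:
Δλ₂ = 2.4263 × (1 - cos(149°))
Δλ₂ = 2.4263 × 1.8572
Δλ₂ = 4.5061 pm

The 149° angle produces the larger shift.
Ratio: 4.5061/1.8805 = 2.396

(Intermediate values are shown rounded; full precision is carried through to the final answer.)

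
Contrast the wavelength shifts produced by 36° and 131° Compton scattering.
131° produces the larger shift by a factor of 8.671

Calculate both shifts using Δλ = λ_C(1 - cos θ):

For θ₁ = 36°:
Δλ₁ = 2.4263 × (1 - cos(36°))
Δλ₁ = 2.4263 × 0.1910
Δλ₁ = 0.4634 pm

For θ₂ = 131°:
Δλ₂ = 2.4263 × (1 - cos(131°))
Δλ₂ = 2.4263 × 1.6561
Δλ₂ = 4.0181 pm

The 131° angle produces the larger shift.
Ratio: 4.0181/0.4634 = 8.671

(Intermediate values are shown rounded; full precision is carried through to the final answer.)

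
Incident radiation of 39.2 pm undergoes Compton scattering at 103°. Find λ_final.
42.1721 pm

Using the Compton scattering formula:
λ' = λ + Δλ = λ + λ_C(1 - cos θ)

Given:
- Initial wavelength λ = 39.2 pm
- Scattering angle θ = 103°
- Compton wavelength λ_C ≈ 2.4263 pm

Calculate the shift:
Δλ = 2.4263 × (1 - cos(103°))
Δλ = 2.4263 × 1.2250
Δλ = 2.9721 pm

Final wavelength:
λ' = 39.2 + 2.9721 = 42.1721 pm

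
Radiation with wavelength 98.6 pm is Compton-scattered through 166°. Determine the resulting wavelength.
103.3805 pm

Using the Compton scattering formula:
λ' = λ + Δλ = λ + λ_C(1 - cos θ)

Given:
- Initial wavelength λ = 98.6 pm
- Scattering angle θ = 166°
- Compton wavelength λ_C ≈ 2.4263 pm

Calculate the shift:
Δλ = 2.4263 × (1 - cos(166°))
Δλ = 2.4263 × 1.9703
Δλ = 4.7805 pm

Final wavelength:
λ' = 98.6 + 4.7805 = 103.3805 pm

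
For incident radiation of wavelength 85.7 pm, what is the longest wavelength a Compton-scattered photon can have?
90.5526 pm (at θ = 180°)

The Compton shift is Δλ = λ_C(1 − cos θ).

Since cos θ ranges from −1 to 1, the factor (1 − cos θ) ranges from 0 to 2; the maximum shift occurs at θ = 180° (backscattering):
Δλ_max = 2λ_C = 2 × 2.4263 pm = 4.8526 pm

Maximum scattered wavelength:
λ'_max = λ₀ + Δλ_max = 85.7 + 4.8526 = 90.5526 pm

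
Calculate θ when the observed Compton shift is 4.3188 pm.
141.26°

From the Compton formula Δλ = λ_C(1 - cos θ), we can solve for θ:

cos θ = 1 - Δλ/λ_C

Given:
- Δλ = 4.3188 pm
- λ_C = h/(m_e·c) ≈ 2.42631024 pm

cos θ = 1 - 4.3188/2.42631024
cos θ = 1 - 1.779987
cos θ = -0.779987

θ = arccos(-0.779987)
θ = 141.26°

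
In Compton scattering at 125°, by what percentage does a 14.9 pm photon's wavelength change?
25.6241%

Calculate the Compton shift:
Δλ = λ_C(1 - cos(125°))
Δλ = 2.4263 × (1 - cos(125°))
Δλ = 2.4263 × 1.5736
Δλ = 3.8180 pm

Percentage change:
(Δλ/λ₀) × 100 = (3.8180/14.9) × 100
= 25.6241%

(Intermediate values are shown rounded; full precision is carried through to the final answer.)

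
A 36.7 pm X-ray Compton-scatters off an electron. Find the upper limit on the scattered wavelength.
41.5526 pm (at θ = 180°)

The Compton shift is Δλ = λ_C(1 − cos θ).

Since cos θ ranges from −1 to 1, the factor (1 − cos θ) ranges from 0 to 2; the maximum shift occurs at θ = 180° (backscattering):
Δλ_max = 2λ_C = 2 × 2.4263 pm = 4.8526 pm

Maximum scattered wavelength:
λ'_max = λ₀ + Δλ_max = 36.7 + 4.8526 = 41.5526 pm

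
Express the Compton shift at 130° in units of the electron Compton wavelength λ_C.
1.6428 λ_C

The Compton shift formula is:
Δλ = λ_C(1 - cos θ)

Dividing both sides by λ_C:
Δλ/λ_C = 1 - cos θ

For θ = 130°:
Δλ/λ_C = 1 - cos(130°)
Δλ/λ_C = 1 - -0.6428
Δλ/λ_C = 1.6428

This means the shift is 1.6428 × λ_C = 3.9859 pm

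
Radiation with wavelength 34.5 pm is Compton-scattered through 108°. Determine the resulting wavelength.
37.6761 pm

Using the Compton scattering formula:
λ' = λ + Δλ = λ + λ_C(1 - cos θ)

Given:
- Initial wavelength λ = 34.5 pm
- Scattering angle θ = 108°
- Compton wavelength λ_C ≈ 2.4263 pm

Calculate the shift:
Δλ = 2.4263 × (1 - cos(108°))
Δλ = 2.4263 × 1.3090
Δλ = 3.1761 pm

Final wavelength:
λ' = 34.5 + 3.1761 = 37.6761 pm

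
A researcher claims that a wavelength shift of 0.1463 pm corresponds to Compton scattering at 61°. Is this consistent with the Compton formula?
No, inconsistent

Calculate the expected shift for θ = 61°:

Δλ_expected = λ_C(1 - cos(61°))
Δλ_expected = 2.4263 × (1 - cos(61°))
Δλ_expected = 2.4263 × 0.5152
Δλ_expected = 1.2500 pm

Given shift: 0.1463 pm
Expected shift: 1.2500 pm
Difference: 1.1037 pm

The values do not match. The given shift corresponds to θ ≈ 20.0°, not 61°.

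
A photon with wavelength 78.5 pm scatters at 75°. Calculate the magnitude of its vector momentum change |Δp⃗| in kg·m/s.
1.0163e-23 kg·m/s

Photon momentum magnitude is p = h/λ.

Initial momentum:
p₀ = h/λ = 6.6261e-34/7.8500e-11 = 8.4409e-24 kg·m/s

After scattering:
λ' = λ + Δλ = 78.5 + 1.7983 = 80.2983 pm
p' = h/λ' = 6.6261e-34/8.0298e-11 = 8.2518e-24 kg·m/s

Momentum is a vector; the scattered photon's direction makes angle θ = 75° with the incident direction. The magnitude of the vector change Δp⃗ = p⃗₀ − p⃗' is found from the law of cosines:
|Δp⃗|² = p₀² + p'² − 2p₀p'cos θ
|Δp⃗|² = (8.4409e-24)² + (8.2518e-24)² − 2·8.4409e-24·8.2518e-24·cos(75°)
|Δp⃗| = 1.0163e-23 kg·m/s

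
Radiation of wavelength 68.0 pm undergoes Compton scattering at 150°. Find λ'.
72.5276 pm

Using the Compton formula: λ' = λ + λ_C(1 − cos θ)

For θ = 150°, cos θ = -√3/2 (exact) ≈ -0.8660, so:
1 − cos 150° = 1 − (-√3/2) ≈ 1.8660

Δλ = λ_C × 1.8660 = 2.4263 × 1.8660 = 4.5276 pm

λ' = 68.0 + 4.5276 = 72.5276 pm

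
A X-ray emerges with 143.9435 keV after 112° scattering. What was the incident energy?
234.8999 keV

Convert final energy to wavelength (hc ≈ 1239.842 keV·pm):
λ' = hc/E' = 1239.842 / 143.9435 = 8.6134 pm

Calculate the Compton shift:
Δλ = λ_C(1 - cos(112°))
Δλ = 2.4263 × (1 - cos(112°))
Δλ = 3.3352 pm

Initial wavelength:
λ = λ' - Δλ = 8.6134 - 3.3352 = 5.2782 pm

Initial energy:
E = hc/λ = 1239.842 / 5.2782 = 234.8999 keV

(Intermediate values are shown rounded; full precision is carried through to the final answer.)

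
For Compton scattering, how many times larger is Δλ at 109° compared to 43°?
109° produces the larger shift by a factor of 4.934

Calculate both shifts using Δλ = λ_C(1 - cos θ):

For θ₁ = 43°:
Δλ₁ = 2.4263 × (1 - cos(43°))
Δλ₁ = 2.4263 × 0.2686
Δλ₁ = 0.6518 pm

For θ₂ = 109°:
Δλ₂ = 2.4263 × (1 - cos(109°))
Δλ₂ = 2.4263 × 1.3256
Δλ₂ = 3.2162 pm

The 109° angle produces the larger shift.
Ratio: 3.2162/0.6518 = 4.934

(Intermediate values are shown rounded; full precision is carried through to the final answer.)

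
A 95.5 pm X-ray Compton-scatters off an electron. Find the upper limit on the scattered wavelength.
100.3526 pm (at θ = 180°)

The Compton shift is Δλ = λ_C(1 − cos θ).

Since cos θ ranges from −1 to 1, the factor (1 − cos θ) ranges from 0 to 2; the maximum shift occurs at θ = 180° (backscattering):
Δλ_max = 2λ_C = 2 × 2.4263 pm = 4.8526 pm

Maximum scattered wavelength:
λ'_max = λ₀ + Δλ_max = 95.5 + 4.8526 = 100.3526 pm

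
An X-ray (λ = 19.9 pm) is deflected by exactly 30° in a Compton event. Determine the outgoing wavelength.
20.2251 pm

Using the Compton formula: λ' = λ + λ_C(1 − cos θ)

For θ = 30°, cos θ = √3/2 (exact) ≈ 0.8660, so:
1 − cos 30° = 1 − (√3/2) ≈ 0.1340

Δλ = λ_C × 0.1340 = 2.4263 × 0.1340 = 0.3251 pm

λ' = 19.9 + 0.3251 = 20.2251 pm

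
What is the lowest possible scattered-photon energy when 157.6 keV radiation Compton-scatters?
97.4746 keV (at θ = 180°)

The scattered photon has minimum energy when its wavelength is maximum, i.e., when the Compton shift Δλ = λ_C(1 − cos θ) is maximum. This occurs at θ = 180° (backscattering), giving Δλ_max = 2λ_C = 4.8526 pm.

Initial wavelength: λ₀ = hc/E₀ = 7.8670 pm
Maximum final wavelength: λ'_max = λ₀ + 2λ_C = 7.8670 + 4.8526 = 12.7196 pm
Minimum final energy: E'_min = hc/λ'_max = 97.4746 keV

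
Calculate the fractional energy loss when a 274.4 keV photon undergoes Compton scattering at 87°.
0.3373 (or 33.73%)

Calculate initial and final photon energies:

Initial: E₀ = 274.4 keV → λ₀ = 4.5184 pm
Compton shift: Δλ = 2.2993 pm
Final wavelength: λ' = 6.8177 pm
Final energy: E' = 181.8563 keV

Fractional energy loss:
(E₀ - E')/E₀ = (274.4000 - 181.8563)/274.4000
= 92.5437/274.4000
= 0.3373
= 33.73%

(Intermediate values are shown rounded; full precision is carried through to the final answer.)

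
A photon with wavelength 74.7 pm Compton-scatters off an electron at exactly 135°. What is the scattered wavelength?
78.8420 pm

Using the Compton formula: λ' = λ + λ_C(1 − cos θ)

For θ = 135°, cos θ = -√2/2 (exact) ≈ -0.7071, so:
1 − cos 135° = 1 − (-√2/2) ≈ 1.7071

Δλ = λ_C × 1.7071 = 2.4263 × 1.7071 = 4.1420 pm

λ' = 74.7 + 4.1420 = 78.8420 pm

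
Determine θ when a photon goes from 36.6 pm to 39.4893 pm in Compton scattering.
101.00°

First find the wavelength shift:
Δλ = λ' - λ = 39.4893 - 36.6 = 2.8893 pm

Using Δλ = λ_C(1 - cos θ), with λ_C = h/(m_e·c) ≈ 2.42631024 pm:
cos θ = 1 - Δλ/λ_C
cos θ = 1 - 2.8893/2.42631024
cos θ = -0.190821

θ = arccos(-0.190821)
θ = 101.00°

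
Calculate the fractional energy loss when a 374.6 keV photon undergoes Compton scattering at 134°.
0.5540 (or 55.40%)

Calculate initial and final photon energies:

Initial: E₀ = 374.6 keV → λ₀ = 3.3098 pm
Compton shift: Δλ = 4.1118 pm
Final wavelength: λ' = 7.4215 pm
Final energy: E' = 167.0599 keV

Fractional energy loss:
(E₀ - E')/E₀ = (374.6000 - 167.0599)/374.6000
= 207.5401/374.6000
= 0.5540
= 55.40%

(Intermediate values are shown rounded; full precision is carried through to the final answer.)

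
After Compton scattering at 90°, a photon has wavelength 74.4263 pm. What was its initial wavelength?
72.0000 pm

From λ' = λ + Δλ, we have λ = λ' - Δλ

First calculate the Compton shift:
Δλ = λ_C(1 - cos θ)
Δλ = 2.4263 × (1 - cos(90°))
Δλ = 2.4263 × 1.0000
Δλ = 2.4263 pm

Initial wavelength:
λ = λ' - Δλ
λ = 74.4263 - 2.4263
λ = 72.0000 pm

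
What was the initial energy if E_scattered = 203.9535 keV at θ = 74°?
286.8999 keV

Convert final energy to wavelength (hc ≈ 1239.842 keV·pm):
λ' = hc/E' = 1239.842 / 203.9535 = 6.0790 pm

Calculate the Compton shift:
Δλ = λ_C(1 - cos(74°))
Δλ = 2.4263 × (1 - cos(74°))
Δλ = 1.7575 pm

Initial wavelength:
λ = λ' - Δλ = 6.0790 - 1.7575 = 4.3215 pm

Initial energy:
E = hc/λ = 1239.842 / 4.3215 = 286.8999 keV

(Intermediate values are shown rounded; full precision is carried through to the final answer.)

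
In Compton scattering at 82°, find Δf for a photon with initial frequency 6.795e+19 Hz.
2.183e+19 Hz (decrease)

Convert frequency to wavelength (c = 299792458 m/s):
λ₀ = c/f₀ = 299792458/6.795e+19 = 4.4119567e-12 m = 4.4120 pm

Calculate Compton shift:
Δλ = λ_C(1 - cos(82°)) = 2.0886 pm

Final wavelength:
λ' = λ₀ + Δλ = 4.4120 + 2.0886 = 6.5006 pm

Final frequency:
f' = c/λ' = 299792458/6.5005898e-12 = 4.6117732e+19 Hz

Frequency shift (decrease):
Δf = f₀ - f' = 6.795e+19 - 4.6117732e+19 = 2.183e+19 Hz

(Intermediate values are shown rounded; full precision is carried through to the final answer.)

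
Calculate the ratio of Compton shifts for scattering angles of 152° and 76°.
152° produces the larger shift by a factor of 2.484

Calculate both shifts using Δλ = λ_C(1 - cos θ):

For θ₁ = 76°:
Δλ₁ = 2.4263 × (1 - cos(76°))
Δλ₁ = 2.4263 × 0.7581
Δλ₁ = 1.8393 pm

For θ₂ = 152°:
Δλ₂ = 2.4263 × (1 - cos(152°))
Δλ₂ = 2.4263 × 1.8829
Δλ₂ = 4.5686 pm

The 152° angle produces the larger shift.
Ratio: 4.5686/1.8393 = 2.484

(Intermediate values are shown rounded; full precision is carried through to the final answer.)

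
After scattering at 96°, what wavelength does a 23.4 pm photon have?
26.0799 pm

Using the Compton scattering formula:
λ' = λ + Δλ = λ + λ_C(1 - cos θ)

Given:
- Initial wavelength λ = 23.4 pm
- Scattering angle θ = 96°
- Compton wavelength λ_C ≈ 2.4263 pm

Calculate the shift:
Δλ = 2.4263 × (1 - cos(96°))
Δλ = 2.4263 × 1.1045
Δλ = 2.6799 pm

Final wavelength:
λ' = 23.4 + 2.6799 = 26.0799 pm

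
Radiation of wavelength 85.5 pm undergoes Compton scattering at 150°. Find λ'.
90.0276 pm

Using the Compton formula: λ' = λ + λ_C(1 − cos θ)

For θ = 150°, cos θ = -√3/2 (exact) ≈ -0.8660, so:
1 − cos 150° = 1 − (-√3/2) ≈ 1.8660

Δλ = λ_C × 1.8660 = 2.4263 × 1.8660 = 4.5276 pm

λ' = 85.5 + 4.5276 = 90.0276 pm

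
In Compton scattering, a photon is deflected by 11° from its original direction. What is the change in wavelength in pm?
0.0446 pm

Using the Compton scattering formula:
Δλ = λ_C(1 - cos θ)

where λ_C = h/(m_e·c) ≈ 2.4263 pm is the Compton wavelength of an electron.

For θ = 11°:
cos(11°) = 0.9816
1 - cos(11°) = 0.0184

Δλ = 2.4263 × 0.0184
Δλ = 0.0446 pm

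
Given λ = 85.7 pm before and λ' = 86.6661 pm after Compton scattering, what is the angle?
53.00°

First find the wavelength shift:
Δλ = λ' - λ = 86.6661 - 85.7 = 0.9661 pm

Using Δλ = λ_C(1 - cos θ), with λ_C = h/(m_e·c) ≈ 2.42631024 pm:
cos θ = 1 - Δλ/λ_C
cos θ = 1 - 0.9661/2.42631024
cos θ = 0.601823

θ = arccos(0.601823)
θ = 53.00°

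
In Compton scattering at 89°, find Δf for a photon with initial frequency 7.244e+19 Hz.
2.648e+19 Hz (decrease)

Convert frequency to wavelength (c = 299792458 m/s):
λ₀ = c/f₀ = 299792458/7.244e+19 = 4.1384933e-12 m = 4.1385 pm

Calculate Compton shift:
Δλ = λ_C(1 - cos(89°)) = 2.3840 pm

Final wavelength:
λ' = λ₀ + Δλ = 4.1385 + 2.3840 = 6.5225 pm

Final frequency:
f' = c/λ' = 299792458/6.5224586e-12 = 4.5963106e+19 Hz

Frequency shift (decrease):
Δf = f₀ - f' = 7.244e+19 - 4.5963106e+19 = 2.648e+19 Hz

(Intermediate values are shown rounded; full precision is carried through to the final answer.)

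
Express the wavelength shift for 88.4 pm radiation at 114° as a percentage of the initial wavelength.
3.8611%

Calculate the Compton shift:
Δλ = λ_C(1 - cos(114°))
Δλ = 2.4263 × (1 - cos(114°))
Δλ = 2.4263 × 1.4067
Δλ = 3.4132 pm

Percentage change:
(Δλ/λ₀) × 100 = (3.4132/88.4) × 100
= 3.8611%

(Intermediate values are shown rounded; full precision is carried through to the final answer.)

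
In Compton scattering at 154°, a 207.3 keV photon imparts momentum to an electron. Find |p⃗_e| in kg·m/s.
1.6927e-22 kg·m/s

The electron is initially at rest, so by conservation of momentum:
p⃗_e = p⃗₀ − p⃗'  (incident photon momentum minus scattered photon momentum)

Photon momentum magnitudes (p = h/λ = E/c):
λ₀ = hc/E₀ = 5.9809 pm → p₀ = h/λ₀ = 1.1079e-22 kg·m/s
Δλ = λ_C(1 − cos 154°) = 4.6071 pm
λ' = 10.5880 pm → p' = h/λ' = 6.2581e-23 kg·m/s

The scattered photon makes angle θ = 154° with the incident direction, so by the law of cosines:
|p⃗_e|² = p₀² + p'² − 2p₀p'cos θ
|p⃗_e|² = (1.1079e-22)² + (6.2581e-23)² − 2·1.1079e-22·6.2581e-23·cos(154°)
|p⃗_e| = 1.6927e-22 kg·m/s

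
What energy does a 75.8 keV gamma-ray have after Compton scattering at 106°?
63.7390 keV

First convert energy to wavelength:
λ = hc/E, with hc ≈ 1239.842 keV·pm (i.e. 1239.842 eV·nm)

For E = 75.8 keV = 75800 eV:
λ = 1239.842 keV·pm / 75.8 keV
λ = 16.3568 pm

Calculate the Compton shift:
Δλ = λ_C(1 - cos(106°)) = 2.4263 × 1.2756
Δλ = 3.0951 pm

Final wavelength:
λ' = 16.3568 + 3.0951 = 19.4518 pm

Final energy:
E' = hc/λ' = 1239.842 / 19.4518 = 63.7390 keV

(Intermediate values are shown rounded; full precision is carried through to the final answer.)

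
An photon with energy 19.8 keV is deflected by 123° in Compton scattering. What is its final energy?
18.6819 keV

First convert energy to wavelength:
λ = hc/E, with hc ≈ 1239.842 keV·pm (i.e. 1239.842 eV·nm)

For E = 19.8 keV = 19800 eV:
λ = 1239.842 keV·pm / 19.8 keV
λ = 62.6183 pm

Calculate the Compton shift:
Δλ = λ_C(1 - cos(123°)) = 2.4263 × 1.5446
Δλ = 3.7478 pm

Final wavelength:
λ' = 62.6183 + 3.7478 = 66.3661 pm

Final energy:
E' = hc/λ' = 1239.842 / 66.3661 = 18.6819 keV

(Intermediate values are shown rounded; full precision is carried through to the final answer.)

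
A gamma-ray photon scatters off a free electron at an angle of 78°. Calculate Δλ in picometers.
1.9219 pm

Using the Compton scattering formula:
Δλ = λ_C(1 - cos θ)

where λ_C = h/(m_e·c) ≈ 2.4263 pm is the Compton wavelength of an electron.

For θ = 78°:
cos(78°) = 0.2079
1 - cos(78°) = 0.7921

Δλ = 2.4263 × 0.7921
Δλ = 1.9219 pm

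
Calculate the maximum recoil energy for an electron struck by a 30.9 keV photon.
3.3338 keV

Maximum energy transfer occurs at θ = 180° (backscattering).

Initial photon: E₀ = 30.9 keV → λ₀ = 40.1243 pm

Maximum Compton shift (at 180°):
Δλ_max = 2λ_C = 2 × 2.4263 = 4.8526 pm

Final wavelength:
λ' = 40.1243 + 4.8526 = 44.9770 pm

Minimum photon energy (maximum energy to electron):
E'_min = hc/λ' = 27.5662 keV

Maximum electron kinetic energy:
K_max = E₀ - E'_min = 30.9000 - 27.5662 = 3.3338 keV

(Intermediate values are shown rounded; full precision is carried through to the final answer.)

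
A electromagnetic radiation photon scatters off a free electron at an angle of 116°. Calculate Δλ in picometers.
3.4899 pm

Using the Compton scattering formula:
Δλ = λ_C(1 - cos θ)

where λ_C = h/(m_e·c) ≈ 2.4263 pm is the Compton wavelength of an electron.

For θ = 116°:
cos(116°) = -0.4384
1 - cos(116°) = 1.4384

Δλ = 2.4263 × 1.4384
Δλ = 3.4899 pm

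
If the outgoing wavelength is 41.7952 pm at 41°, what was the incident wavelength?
41.2000 pm

From λ' = λ + Δλ, we have λ = λ' - Δλ

First calculate the Compton shift:
Δλ = λ_C(1 - cos θ)
Δλ = 2.4263 × (1 - cos(41°))
Δλ = 2.4263 × 0.2453
Δλ = 0.5952 pm

Initial wavelength:
λ = λ' - Δλ
λ = 41.7952 - 0.5952
λ = 41.2000 pm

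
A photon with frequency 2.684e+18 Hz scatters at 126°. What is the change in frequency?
8.949e+16 Hz (decrease)

Convert frequency to wavelength (c = 299792458 m/s):
λ₀ = c/f₀ = 299792458/2.684e+18 = 1.1169615e-10 m = 111.6961 pm

Calculate Compton shift:
Δλ = λ_C(1 - cos(126°)) = 3.8525 pm

Final wavelength:
λ' = λ₀ + Δλ = 111.6961 + 3.8525 = 115.5486 pm

Final frequency:
f' = c/λ' = 299792458/1.1554861e-10 = 2.5945138e+18 Hz

Frequency shift (decrease):
Δf = f₀ - f' = 2.684e+18 - 2.5945138e+18 = 8.949e+16 Hz

(Intermediate values are shown rounded; full precision is carried through to the final answer.)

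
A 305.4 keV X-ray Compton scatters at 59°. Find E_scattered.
236.7738 keV

First convert energy to wavelength:
λ = hc/E, with hc ≈ 1239.842 keV·pm (i.e. 1239.842 eV·nm)

For E = 305.4 keV = 305400 eV:
λ = 1239.842 keV·pm / 305.4 keV
λ = 4.0597 pm

Calculate the Compton shift:
Δλ = λ_C(1 - cos(59°)) = 2.4263 × 0.4850
Δλ = 1.1767 pm

Final wavelength:
λ' = 4.0597 + 1.1767 = 5.2364 pm

Final energy:
E' = hc/λ' = 1239.842 / 5.2364 = 236.7738 keV

(Intermediate values are shown rounded; full precision is carried through to the final answer.)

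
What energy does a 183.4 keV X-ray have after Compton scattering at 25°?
177.4335 keV

First convert energy to wavelength:
λ = hc/E, with hc ≈ 1239.842 keV·pm (i.e. 1239.842 eV·nm)

For E = 183.4 keV = 183400 eV:
λ = 1239.842 keV·pm / 183.4 keV
λ = 6.7603 pm

Calculate the Compton shift:
Δλ = λ_C(1 - cos(25°)) = 2.4263 × 0.0937
Δλ = 0.2273 pm

Final wavelength:
λ' = 6.7603 + 0.2273 = 6.9876 pm

Final energy:
E' = hc/λ' = 1239.842 / 6.9876 = 177.4335 keV

(Intermediate values are shown rounded; full precision is carried through to the final answer.)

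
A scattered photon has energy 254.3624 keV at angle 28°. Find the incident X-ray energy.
270.1000 keV

Convert final energy to wavelength (hc ≈ 1239.842 keV·pm):
λ' = hc/E' = 1239.842 / 254.3624 = 4.8743 pm

Calculate the Compton shift:
Δλ = λ_C(1 - cos(28°))
Δλ = 2.4263 × (1 - cos(28°))
Δλ = 0.2840 pm

Initial wavelength:
λ = λ' - Δλ = 4.8743 - 0.2840 = 4.5903 pm

Initial energy:
E = hc/λ = 1239.842 / 4.5903 = 270.1000 keV

(Intermediate values are shown rounded; full precision is carried through to the final answer.)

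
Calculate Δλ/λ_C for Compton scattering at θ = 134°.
1.6947 λ_C

The Compton shift formula is:
Δλ = λ_C(1 - cos θ)

Dividing both sides by λ_C:
Δλ/λ_C = 1 - cos θ

For θ = 134°:
Δλ/λ_C = 1 - cos(134°)
Δλ/λ_C = 1 - -0.6947
Δλ/λ_C = 1.6947

This means the shift is 1.6947 × λ_C = 4.1118 pm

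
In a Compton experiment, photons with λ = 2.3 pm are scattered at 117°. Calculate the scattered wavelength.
5.8278 pm

Using the Compton scattering formula:
λ' = λ + Δλ = λ + λ_C(1 - cos θ)

Given:
- Initial wavelength λ = 2.3 pm
- Scattering angle θ = 117°
- Compton wavelength λ_C ≈ 2.4263 pm

Calculate the shift:
Δλ = 2.4263 × (1 - cos(117°))
Δλ = 2.4263 × 1.4540
Δλ = 3.5278 pm

Final wavelength:
λ' = 2.3 + 3.5278 = 5.8278 pm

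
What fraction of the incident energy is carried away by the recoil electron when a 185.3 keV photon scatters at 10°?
0.0055 (or 0.55%)

Calculate initial and final photon energies:

Initial: E₀ = 185.3 keV → λ₀ = 6.6910 pm
Compton shift: Δλ = 0.0369 pm
Final wavelength: λ' = 6.7279 pm
Final energy: E' = 184.2848 keV

Fractional energy loss:
(E₀ - E')/E₀ = (185.3000 - 184.2848)/185.3000
= 1.0152/185.3000
= 0.0055
= 0.55%

(Intermediate values are shown rounded; full precision is carried through to the final answer.)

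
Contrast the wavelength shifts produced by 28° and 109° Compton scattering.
109° produces the larger shift by a factor of 11.325

Calculate both shifts using Δλ = λ_C(1 - cos θ):

For θ₁ = 28°:
Δλ₁ = 2.4263 × (1 - cos(28°))
Δλ₁ = 2.4263 × 0.1171
Δλ₁ = 0.2840 pm

For θ₂ = 109°:
Δλ₂ = 2.4263 × (1 - cos(109°))
Δλ₂ = 2.4263 × 1.3256
Δλ₂ = 3.2162 pm

The 109° angle produces the larger shift.
Ratio: 3.2162/0.2840 = 11.325

(Intermediate values are shown rounded; full precision is carried through to the final answer.)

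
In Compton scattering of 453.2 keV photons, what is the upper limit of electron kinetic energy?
289.8129 keV

Maximum energy transfer occurs at θ = 180° (backscattering).

Initial photon: E₀ = 453.2 keV → λ₀ = 2.7358 pm

Maximum Compton shift (at 180°):
Δλ_max = 2λ_C = 2 × 2.4263 = 4.8526 pm

Final wavelength:
λ' = 2.7358 + 4.8526 = 7.5884 pm

Minimum photon energy (maximum energy to electron):
E'_min = hc/λ' = 163.3871 keV

Maximum electron kinetic energy:
K_max = E₀ - E'_min = 453.2000 - 163.3871 = 289.8129 keV

(Intermediate values are shown rounded; full precision is carried through to the final answer.)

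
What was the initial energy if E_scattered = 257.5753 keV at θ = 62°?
351.5999 keV

Convert final energy to wavelength (hc ≈ 1239.842 keV·pm):
λ' = hc/E' = 1239.842 / 257.5753 = 4.8135 pm

Calculate the Compton shift:
Δλ = λ_C(1 - cos(62°))
Δλ = 2.4263 × (1 - cos(62°))
Δλ = 1.2872 pm

Initial wavelength:
λ = λ' - Δλ = 4.8135 - 1.2872 = 3.5263 pm

Initial energy:
E = hc/λ = 1239.842 / 3.5263 = 351.5999 keV

(Intermediate values are shown rounded; full precision is carried through to the final answer.)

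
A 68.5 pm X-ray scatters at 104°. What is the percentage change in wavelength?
4.3990%

Calculate the Compton shift:
Δλ = λ_C(1 - cos(104°))
Δλ = 2.4263 × (1 - cos(104°))
Δλ = 2.4263 × 1.2419
Δλ = 3.0133 pm

Percentage change:
(Δλ/λ₀) × 100 = (3.0133/68.5) × 100
= 4.3990%

(Intermediate values are shown rounded; full precision is carried through to the final answer.)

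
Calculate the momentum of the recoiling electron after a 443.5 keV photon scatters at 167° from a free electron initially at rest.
3.2272e-22 kg·m/s

The electron is initially at rest, so by conservation of momentum:
p⃗_e = p⃗₀ − p⃗'  (incident photon momentum minus scattered photon momentum)

Photon momentum magnitudes (p = h/λ = E/c):
λ₀ = hc/E₀ = 2.7956 pm → p₀ = h/λ₀ = 2.3702e-22 kg·m/s
Δλ = λ_C(1 − cos 167°) = 4.7904 pm
λ' = 7.5860 pm → p' = h/λ' = 8.7346e-23 kg·m/s

The scattered photon makes angle θ = 167° with the incident direction, so by the law of cosines:
|p⃗_e|² = p₀² + p'² − 2p₀p'cos θ
|p⃗_e|² = (2.3702e-22)² + (8.7346e-23)² − 2·2.3702e-22·8.7346e-23·cos(167°)
|p⃗_e| = 3.2272e-22 kg·m/s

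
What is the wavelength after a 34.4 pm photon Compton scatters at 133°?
38.4810 pm

Using the Compton scattering formula:
λ' = λ + Δλ = λ + λ_C(1 - cos θ)

Given:
- Initial wavelength λ = 34.4 pm
- Scattering angle θ = 133°
- Compton wavelength λ_C ≈ 2.4263 pm

Calculate the shift:
Δλ = 2.4263 × (1 - cos(133°))
Δλ = 2.4263 × 1.6820
Δλ = 4.0810 pm

Final wavelength:
λ' = 34.4 + 4.0810 = 38.4810 pm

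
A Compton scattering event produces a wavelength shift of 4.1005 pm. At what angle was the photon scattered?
133.63°

From the Compton formula Δλ = λ_C(1 - cos θ), we can solve for θ:

cos θ = 1 - Δλ/λ_C

Given:
- Δλ = 4.1005 pm
- λ_C = h/(m_e·c) ≈ 2.42631024 pm

cos θ = 1 - 4.1005/2.42631024
cos θ = 1 - 1.690015
cos θ = -0.690015

θ = arccos(-0.690015)
θ = 133.63°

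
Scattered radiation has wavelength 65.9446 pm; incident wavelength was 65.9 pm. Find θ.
11.00°

First find the wavelength shift:
Δλ = λ' - λ = 65.9446 - 65.9 = 0.0446 pm

Using Δλ = λ_C(1 - cos θ), with λ_C = h/(m_e·c) ≈ 2.42631024 pm:
cos θ = 1 - Δλ/λ_C
cos θ = 1 - 0.0446/2.42631024
cos θ = 0.981618

θ = arccos(0.981618)
θ = 11.00°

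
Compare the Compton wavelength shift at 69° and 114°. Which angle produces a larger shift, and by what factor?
114° produces the larger shift by a factor of 2.192

Calculate both shifts using Δλ = λ_C(1 - cos θ):

For θ₁ = 69°:
Δλ₁ = 2.4263 × (1 - cos(69°))
Δλ₁ = 2.4263 × 0.6416
Δλ₁ = 1.5568 pm

For θ₂ = 114°:
Δλ₂ = 2.4263 × (1 - cos(114°))
Δλ₂ = 2.4263 × 1.4067
Δλ₂ = 3.4132 pm

The 114° angle produces the larger shift.
Ratio: 3.4132/1.5568 = 2.192

(Intermediate values are shown rounded; full precision is carried through to the final answer.)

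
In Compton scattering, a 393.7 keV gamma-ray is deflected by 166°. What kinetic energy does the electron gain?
237.3468 keV

By energy conservation: K_e = E_initial - E_final

First find the scattered photon energy:
Initial wavelength: λ = hc/E = 3.1492 pm
Compton shift: Δλ = λ_C(1 - cos(166°)) = 4.7805 pm
Final wavelength: λ' = 3.1492 + 4.7805 = 7.9298 pm
Final photon energy: E' = hc/λ' = 156.3532 keV

Electron kinetic energy:
K_e = E - E' = 393.7000 - 156.3532 = 237.3468 keV

(Intermediate values are shown rounded; full precision is carried through to the final answer.)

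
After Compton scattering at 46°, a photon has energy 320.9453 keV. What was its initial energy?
397.1000 keV

Convert final energy to wavelength (hc ≈ 1239.842 keV·pm):
λ' = hc/E' = 1239.842 / 320.9453 = 3.8631 pm

Calculate the Compton shift:
Δλ = λ_C(1 - cos(46°))
Δλ = 2.4263 × (1 - cos(46°))
Δλ = 0.7409 pm

Initial wavelength:
λ = λ' - Δλ = 3.8631 - 0.7409 = 3.1222 pm

Initial energy:
E = hc/λ = 1239.842 / 3.1222 = 397.1000 keV

(Intermediate values are shown rounded; full precision is carried through to the final answer.)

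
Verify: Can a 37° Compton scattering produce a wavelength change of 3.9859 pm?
No, inconsistent

Calculate the expected shift for θ = 37°:

Δλ_expected = λ_C(1 - cos(37°))
Δλ_expected = 2.4263 × (1 - cos(37°))
Δλ_expected = 2.4263 × 0.2014
Δλ_expected = 0.4886 pm

Given shift: 3.9859 pm
Expected shift: 0.4886 pm
Difference: 3.4973 pm

The values do not match. The given shift corresponds to θ ≈ 130.0°, not 37°.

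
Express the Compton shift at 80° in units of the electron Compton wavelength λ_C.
0.8264 λ_C

The Compton shift formula is:
Δλ = λ_C(1 - cos θ)

Dividing both sides by λ_C:
Δλ/λ_C = 1 - cos θ

For θ = 80°:
Δλ/λ_C = 1 - cos(80°)
Δλ/λ_C = 1 - 0.1736
Δλ/λ_C = 0.8264

This means the shift is 0.8264 × λ_C = 2.0050 pm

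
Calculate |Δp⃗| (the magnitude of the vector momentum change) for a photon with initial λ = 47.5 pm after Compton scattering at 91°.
1.9414e-23 kg·m/s

Photon momentum magnitude is p = h/λ.

Initial momentum:
p₀ = h/λ = 6.6261e-34/4.7500e-11 = 1.3950e-23 kg·m/s

After scattering:
λ' = λ + Δλ = 47.5 + 2.4687 = 49.9687 pm
p' = h/λ' = 6.6261e-34/4.9969e-11 = 1.3260e-23 kg·m/s

Momentum is a vector; the scattered photon's direction makes angle θ = 91° with the incident direction. The magnitude of the vector change Δp⃗ = p⃗₀ − p⃗' is found from the law of cosines:
|Δp⃗|² = p₀² + p'² − 2p₀p'cos θ
|Δp⃗|² = (1.3950e-23)² + (1.3260e-23)² − 2·1.3950e-23·1.3260e-23·cos(91°)
|Δp⃗| = 1.9414e-23 kg·m/s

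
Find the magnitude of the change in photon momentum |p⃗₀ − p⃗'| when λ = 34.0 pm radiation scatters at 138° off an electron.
3.4384e-23 kg·m/s

Photon momentum magnitude is p = h/λ.

Initial momentum:
p₀ = h/λ = 6.6261e-34/3.4000e-11 = 1.9488e-23 kg·m/s

After scattering:
λ' = λ + Δλ = 34.0 + 4.2294 = 38.2294 pm
p' = h/λ' = 6.6261e-34/3.8229e-11 = 1.7332e-23 kg·m/s

Momentum is a vector; the scattered photon's direction makes angle θ = 138° with the incident direction. The magnitude of the vector change Δp⃗ = p⃗₀ − p⃗' is found from the law of cosines:
|Δp⃗|² = p₀² + p'² − 2p₀p'cos θ
|Δp⃗|² = (1.9488e-23)² + (1.7332e-23)² − 2·1.9488e-23·1.7332e-23·cos(138°)
|Δp⃗| = 3.4384e-23 kg·m/s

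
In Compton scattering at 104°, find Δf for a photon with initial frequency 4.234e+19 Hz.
1.264e+19 Hz (decrease)

Convert frequency to wavelength (c = 299792458 m/s):
λ₀ = c/f₀ = 299792458/4.234e+19 = 7.0805966e-12 m = 7.0806 pm

Calculate Compton shift:
Δλ = λ_C(1 - cos(104°)) = 3.0133 pm

Final wavelength:
λ' = λ₀ + Δλ = 7.0806 + 3.0133 = 10.0939 pm

Final frequency:
f' = c/λ' = 299792458/1.0093884e-11 = 2.9700405e+19 Hz

Frequency shift (decrease):
Δf = f₀ - f' = 4.234e+19 - 2.9700405e+19 = 1.264e+19 Hz

(Intermediate values are shown rounded; full precision is carried through to the final answer.)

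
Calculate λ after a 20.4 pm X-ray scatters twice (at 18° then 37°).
21.0073 pm

Apply Compton shift twice:

First scattering at θ₁ = 18°:
Δλ₁ = λ_C(1 - cos(18°))
Δλ₁ = 2.4263 × 0.0489
Δλ₁ = 0.1188 pm

After first scattering:
λ₁ = 20.4 + 0.1188 = 20.5188 pm

Second scattering at θ₂ = 37°:
Δλ₂ = λ_C(1 - cos(37°))
Δλ₂ = 2.4263 × 0.2014
Δλ₂ = 0.4886 pm

Final wavelength:
λ₂ = 20.5188 + 0.4886 = 21.0073 pm

Total shift: Δλ_total = 0.1188 + 0.4886 = 0.6073 pm

(Intermediate values are shown rounded; full precision is carried through to the final answer.)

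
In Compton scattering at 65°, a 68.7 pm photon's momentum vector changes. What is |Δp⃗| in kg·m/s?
1.0262e-23 kg·m/s

Photon momentum magnitude is p = h/λ.

Initial momentum:
p₀ = h/λ = 6.6261e-34/6.8700e-11 = 9.6449e-24 kg·m/s

After scattering:
λ' = λ + Δλ = 68.7 + 1.4009 = 70.1009 pm
p' = h/λ' = 6.6261e-34/7.0101e-11 = 9.4522e-24 kg·m/s

Momentum is a vector; the scattered photon's direction makes angle θ = 65° with the incident direction. The magnitude of the vector change Δp⃗ = p⃗₀ − p⃗' is found from the law of cosines:
|Δp⃗|² = p₀² + p'² − 2p₀p'cos θ
|Δp⃗|² = (9.6449e-24)² + (9.4522e-24)² − 2·9.6449e-24·9.4522e-24·cos(65°)
|Δp⃗| = 1.0262e-23 kg·m/s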